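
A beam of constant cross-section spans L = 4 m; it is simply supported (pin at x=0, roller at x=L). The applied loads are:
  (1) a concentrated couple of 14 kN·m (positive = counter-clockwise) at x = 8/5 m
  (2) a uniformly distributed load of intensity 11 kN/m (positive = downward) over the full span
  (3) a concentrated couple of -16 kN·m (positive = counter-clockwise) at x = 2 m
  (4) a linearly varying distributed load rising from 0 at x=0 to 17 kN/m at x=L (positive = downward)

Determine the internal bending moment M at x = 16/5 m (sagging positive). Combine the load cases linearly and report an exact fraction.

Load 1 — applied couple M₀=14 kN·m at a=8/5 m (b=L-a=12/5):
  M_1 = M₀x/L - M₀  [x>a] = 14·(16/5)/4 - 14 = -14/5 kN·m
Load 2 — uniform load w=11 kN/m over full span:
  M_2 = wx(L-x)/2 = 11·(16/5)·(4-(16/5))/2 = 352/25 kN·m
Load 3 — applied couple M₀=-16 kN·m at a=2 m (b=L-a=2):
  M_3 = M₀x/L - M₀  [x>a] = (-16)·(16/5)/4 - (-16) = 16/5 kN·m
Load 4 — triangular load w₀=17 kN/m (0→w₀ over full span):
  M_4 = w₀Lx/6 - w₀x³/(6L) = 17·4·(16/5)/6 - 17·(16/5)³/(6·4) = 1632/125 kN·m
Superposition: M = Σ M_i = 3442/125 kN·m ≈ 27.536000 kN·m

M(16/5) = 3442/125 kN·m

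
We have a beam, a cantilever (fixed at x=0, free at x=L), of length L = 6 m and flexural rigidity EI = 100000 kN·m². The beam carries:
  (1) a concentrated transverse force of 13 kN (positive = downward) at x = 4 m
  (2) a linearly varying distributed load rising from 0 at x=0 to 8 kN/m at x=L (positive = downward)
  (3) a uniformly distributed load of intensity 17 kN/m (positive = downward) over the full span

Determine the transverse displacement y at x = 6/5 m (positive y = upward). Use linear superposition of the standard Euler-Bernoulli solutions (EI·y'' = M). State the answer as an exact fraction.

y(6/5) = -2252691/781250000 m

Load 1 — point force P=13 kN at a=4 m (b=L-a=2):
  y_1 = -Px²(3a-x)/(6EI)  [x≤a] = -13·(6/5)²·(3·4-(6/5))/(6·100000) = -1053/3125000 m
Load 2 — triangular load w₀=8 kN/m (0→w₀ over full span):
  y_2 = (w₀Lx³/12-w₀L²x²/6-w₀x⁵/(120L))/EI = (8·6·(6/5)³/12-8·6²·(6/5)²/6-8·(6/5)⁵/(120·6))/100000 = -60777/97656250 m
Load 3 — uniform load w=17 kN/m over full span:
  y_3 = -wx²(x²-4Lx+6L²)/(24EI) = -17·(6/5)²·((6/5)²-4·6·(6/5)+6·6²)/(24·100000) = -60129/31250000 m
Superposition: y = Σ y_i = -2252691/781250000 m ≈ -0.002883 m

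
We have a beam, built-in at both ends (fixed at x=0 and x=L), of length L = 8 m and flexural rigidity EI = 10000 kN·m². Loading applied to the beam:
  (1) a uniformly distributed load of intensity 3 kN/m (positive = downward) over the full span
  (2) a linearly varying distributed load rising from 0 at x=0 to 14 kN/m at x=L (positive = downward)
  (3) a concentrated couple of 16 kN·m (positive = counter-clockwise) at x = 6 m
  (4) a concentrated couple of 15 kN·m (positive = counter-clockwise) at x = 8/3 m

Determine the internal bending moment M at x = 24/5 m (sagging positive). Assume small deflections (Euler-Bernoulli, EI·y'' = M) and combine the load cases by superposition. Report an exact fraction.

Load 1 — uniform load w=3 kN/m over full span:
  M_1 = wLx/2 - wL²/12 - wx²/2 = 3·8·(24/5)/2 - 3·8²/12 - 3·(24/5)²/2 = 176/25 kN·m
Load 2 — triangular load w₀=14 kN/m (0→w₀ over full span):
  M_2 = 3w₀Lx/20 - w₀L²/30 - w₀x³/(6L) = 3·14·8·(24/5)/20 - 14·8²/30 - 14·(24/5)³/(6·8) = 6944/375 kN·m
Load 3 — applied couple M₀=16 kN·m at a=6 m (b=L-a=2):
  M_3 = R_Ax - M_A  [x≤a] with R_A=9/4, M_A=5 = (9/4)·(24/5) - 5 = 29/5 kN·m
Load 4 — applied couple M₀=15 kN·m at a=8/3 m (b=L-a=16/3):
  M_4 = R_Ax - M_A - M₀  [x>a] with R_A=5/2, M_A=0 = (5/2)·(24/5) - 0 - 15 = -3 kN·m
Superposition: M = Σ M_i = 10634/375 kN·m ≈ 28.357333 kN·m

M(24/5) = 10634/375 kN·m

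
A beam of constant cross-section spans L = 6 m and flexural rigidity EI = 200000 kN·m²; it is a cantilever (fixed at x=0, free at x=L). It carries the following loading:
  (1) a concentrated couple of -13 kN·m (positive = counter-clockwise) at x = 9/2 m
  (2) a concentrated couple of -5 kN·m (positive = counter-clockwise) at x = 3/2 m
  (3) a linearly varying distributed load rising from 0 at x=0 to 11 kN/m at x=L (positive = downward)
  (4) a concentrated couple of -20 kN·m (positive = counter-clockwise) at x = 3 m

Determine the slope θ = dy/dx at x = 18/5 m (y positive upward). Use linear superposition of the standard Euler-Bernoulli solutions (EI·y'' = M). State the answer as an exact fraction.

θ(18/5) = -485613/250000000 rad

Load 1 — applied couple M₀=-13 kN·m at a=9/2 m (b=L-a=3/2):
  θ_1 = M₀x/EI  [x≤a] = (-13)·(18/5)/200000 = -117/500000 rad
Load 2 — applied couple M₀=-5 kN·m at a=3/2 m (b=L-a=9/2):
  θ_2 = M₀a/EI  [x>a] = (-5)·(3/2)/200000 = -3/80000 rad
Load 3 — triangular load w₀=11 kN/m (0→w₀ over full span):
  θ_3 = (w₀Lx²/4-w₀L²x/3-w₀x⁴/(24L))/EI = (11·6·(18/5)²/4-11·6²·(18/5)/3-11·(18/5)⁴/(24·6))/200000 = -171369/125000000 rad
Load 4 — applied couple M₀=-20 kN·m at a=3 m (b=L-a=3):
  θ_4 = M₀a/EI  [x>a] = (-20)·3/200000 = -3/10000 rad
Superposition: θ = Σ θ_i = -485613/250000000 rad ≈ -0.001942 rad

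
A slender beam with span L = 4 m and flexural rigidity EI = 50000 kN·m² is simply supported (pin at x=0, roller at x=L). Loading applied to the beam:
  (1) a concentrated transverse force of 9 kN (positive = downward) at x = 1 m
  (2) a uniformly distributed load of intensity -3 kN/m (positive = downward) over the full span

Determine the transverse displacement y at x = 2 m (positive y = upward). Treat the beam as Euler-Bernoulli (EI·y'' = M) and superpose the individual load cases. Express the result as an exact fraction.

Load 1 — point force P=9 kN at a=1 m (b=L-a=3):
  y_1 = -Pa(L-x)(2Lx-a²-x²)/(6LEI)  [x>a] = -9·1·(4-2)·(2·4·2-1²-2²)/(6·4·50000) = -33/200000 m
Load 2 — uniform load w=-3 kN/m over full span:
  y_2 = -wx(L³-2Lx²+x³)/(24EI) = -(-3)·2·(4³-2·4·2²+2³)/(24·50000) = 1/5000 m
Superposition: y = Σ y_i = 7/200000 m ≈ 0.000035 m

y(2) = 7/200000 m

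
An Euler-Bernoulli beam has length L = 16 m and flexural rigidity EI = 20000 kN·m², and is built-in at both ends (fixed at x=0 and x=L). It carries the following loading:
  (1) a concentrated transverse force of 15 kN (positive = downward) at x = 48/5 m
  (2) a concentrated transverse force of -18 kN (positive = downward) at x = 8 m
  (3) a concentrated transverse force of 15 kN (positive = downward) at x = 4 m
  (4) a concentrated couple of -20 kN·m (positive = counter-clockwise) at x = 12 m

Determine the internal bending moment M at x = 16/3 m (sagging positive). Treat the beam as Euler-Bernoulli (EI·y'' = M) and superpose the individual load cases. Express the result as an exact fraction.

Load 1 — point force P=15 kN at a=48/5 m (b=L-a=32/5):
  M_1 = Pb²(3a+b)x/L³ - Pab²/L²  [x≤a] = 15·(32/5)²·(3·(48/5)+(32/5))·(16/3)/16³ - 15·(48/5)·(32/5)²/16² = 128/25 kN·m
Load 2 — point force P=-18 kN at a=8 m (b=L-a=8):
  M_2 = Pb²(3a+b)x/L³ - Pab²/L²  [x≤a] = (-18)·8²·(3·8+8)·(16/3)/16³ - (-18)·8·8²/16² = -12 kN·m
Load 3 — point force P=15 kN at a=4 m (b=L-a=12):
  M_3 = Pa²(a+3b)(L-x)/L³ - Pa²b/L²  [x>a] = 15·4²·(4+3·12)·(16-(16/3))/16³ - 15·4²·12/16² = 55/4 kN·m
Load 4 — applied couple M₀=-20 kN·m at a=12 m (b=L-a=4):
  M_4 = R_Ax - M_A  [x≤a] with R_A=-45/32, M_A=-25/4 = (-45/32)·(16/3) - (-25/4) = -5/4 kN·m
Superposition: M = Σ M_i = 281/50 kN·m ≈ 5.620000 kN·m

M(16/3) = 281/50 kN·m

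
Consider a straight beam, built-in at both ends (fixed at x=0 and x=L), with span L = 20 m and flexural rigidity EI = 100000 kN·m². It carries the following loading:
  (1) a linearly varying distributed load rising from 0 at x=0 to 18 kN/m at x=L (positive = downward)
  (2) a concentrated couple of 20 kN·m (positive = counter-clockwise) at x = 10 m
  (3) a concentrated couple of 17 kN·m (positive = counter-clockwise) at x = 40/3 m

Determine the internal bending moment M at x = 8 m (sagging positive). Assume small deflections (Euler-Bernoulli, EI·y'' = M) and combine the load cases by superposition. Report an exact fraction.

Load 1 — triangular load w₀=18 kN/m (0→w₀ over full span):
  M_1 = 3w₀Lx/20 - w₀L²/30 - w₀x³/(6L) = 3·18·20·8/20 - 18·20²/30 - 18·8³/(6·20) = 576/5 kN·m
Load 2 — applied couple M₀=20 kN·m at a=10 m (b=L-a=10):
  M_2 = R_Ax - M_A  [x≤a] with R_A=3/2, M_A=5 = (3/2)·8 - 5 = 7 kN·m
Load 3 — applied couple M₀=17 kN·m at a=40/3 m (b=L-a=20/3):
  M_3 = R_Ax - M_A  [x≤a] with R_A=17/15, M_A=17/3 = (17/15)·8 - (17/3) = 17/5 kN·m
Superposition: M = Σ M_i = 628/5 kN·m ≈ 125.600000 kN·m

M(8) = 628/5 kN·m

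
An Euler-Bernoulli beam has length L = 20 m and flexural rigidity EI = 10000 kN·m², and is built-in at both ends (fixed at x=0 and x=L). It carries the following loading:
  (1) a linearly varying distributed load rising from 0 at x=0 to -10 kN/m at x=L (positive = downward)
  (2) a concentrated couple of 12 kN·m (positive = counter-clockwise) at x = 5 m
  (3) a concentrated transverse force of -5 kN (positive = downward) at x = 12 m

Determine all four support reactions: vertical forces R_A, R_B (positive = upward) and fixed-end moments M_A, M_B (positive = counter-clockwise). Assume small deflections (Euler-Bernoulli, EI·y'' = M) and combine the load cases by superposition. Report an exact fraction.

R_A = -6217/200 kN, M_A = -8711/60 kN·m, R_B = -14783/200 kN, M_B = 4363/20 kN·m

Load 1 — triangular load w₀=-10 kN/m (0→w₀ over full span):
  R_A = 3w₀L/20 = 3·(-10)·20/20 = -30 kN
  M_A = w₀L²/30 = (-10)·20²/30 = -400/3 kN·m
  R_B = 7w₀L/20 = 7·(-10)·20/20 = -70 kN
  M_B = -w₀L²/20 = -(-10)·20²/20 = 200 kN·m
Load 2 — applied couple M₀=12 kN·m at a=5 m (b=L-a=15):
  R_A = 6M₀ab/L³ = 6·12·5·15/20³ = 27/40 kN
  M_A = M₀b(2a-b)/L² = 12·15·(2·5-15)/20² = -9/4 kN·m
  R_B = -6M₀ab/L³ = -6·12·5·15/20³ = -27/40 kN
  M_B = M₀a(2b-a)/L² = 12·5·(2·15-5)/20² = 15/4 kN·m
Load 3 — point force P=-5 kN at a=12 m (b=L-a=8):
  R_A = Pb²(3a+b)/L³ = (-5)·8²·(3·12+8)/20³ = -44/25 kN
  M_A = Pab²/L² = (-5)·12·8²/20² = -48/5 kN·m
  R_B = Pa²(a+3b)/L³ = (-5)·12²·(12+3·8)/20³ = -81/25 kN
  M_B = -Pa²b/L² = -(-5)·12²·8/20² = 72/5 kN·m
Superposition: R_A = -6217/200 kN, M_A = -8711/60 kN·m, R_B = -14783/200 kN, M_B = 4363/20 kN·m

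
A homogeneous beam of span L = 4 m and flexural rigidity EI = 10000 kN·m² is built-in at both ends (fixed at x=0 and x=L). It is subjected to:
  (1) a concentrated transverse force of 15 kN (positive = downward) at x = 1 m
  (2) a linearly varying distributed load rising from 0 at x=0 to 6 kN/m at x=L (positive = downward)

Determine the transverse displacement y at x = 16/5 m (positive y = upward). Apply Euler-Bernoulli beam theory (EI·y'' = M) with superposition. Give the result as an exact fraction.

Load 1 — point force P=15 kN at a=1 m (b=L-a=3):
  y_1 = -Pa²(L-x)²(3bL-(3b+a)(L-x))/(6L³EI)  [x>a] = -15·1²·(4-(16/5))²·(3·3·4-(3·3+1)·(4-(16/5)))/(6·4³·10000) = -7/100000 m
Load 2 — triangular load w₀=6 kN/m (0→w₀ over full span):
  y_2 = -w₀x²(L-x)²(x+2L)/(120LEI) = -6·(16/5)²·(4-(16/5))²·((16/5)+2·4)/(120·4·10000) = -896/9765625 m
Superposition: y = Σ y_i = -50547/312500000 m ≈ -0.000162 m

y(16/5) = -50547/312500000 m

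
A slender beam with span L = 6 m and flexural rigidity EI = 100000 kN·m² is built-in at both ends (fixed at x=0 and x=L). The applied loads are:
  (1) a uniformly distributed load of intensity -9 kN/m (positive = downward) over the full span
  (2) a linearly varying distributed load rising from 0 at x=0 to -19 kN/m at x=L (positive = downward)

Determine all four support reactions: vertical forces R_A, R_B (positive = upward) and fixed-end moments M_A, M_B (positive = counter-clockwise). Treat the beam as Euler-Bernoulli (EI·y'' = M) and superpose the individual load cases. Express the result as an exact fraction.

Load 1 — uniform load w=-9 kN/m over full span:
  R_A = wL/2 = (-9)·6/2 = -27 kN
  M_A = wL²/12 = (-9)·6²/12 = -27 kN·m
  R_B = wL/2 = (-9)·6/2 = -27 kN
  M_B = -wL²/12 = -(-9)·6²/12 = 27 kN·m
Load 2 — triangular load w₀=-19 kN/m (0→w₀ over full span):
  R_A = 3w₀L/20 = 3·(-19)·6/20 = -171/10 kN
  M_A = w₀L²/30 = (-19)·6²/30 = -114/5 kN·m
  R_B = 7w₀L/20 = 7·(-19)·6/20 = -399/10 kN
  M_B = -w₀L²/20 = -(-19)·6²/20 = 171/5 kN·m
Superposition: R_A = -441/10 kN, M_A = -249/5 kN·m, R_B = -669/10 kN, M_B = 306/5 kN·m

R_A = -441/10 kN, M_A = -249/5 kN·m, R_B = -669/10 kN, M_B = 306/5 kN·m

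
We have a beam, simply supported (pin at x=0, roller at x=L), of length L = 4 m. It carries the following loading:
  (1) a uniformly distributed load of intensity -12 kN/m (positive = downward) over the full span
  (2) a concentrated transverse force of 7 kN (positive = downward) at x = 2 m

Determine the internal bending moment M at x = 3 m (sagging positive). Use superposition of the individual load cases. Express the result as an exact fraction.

M(3) = -29/2 kN·m

Load 1 — uniform load w=-12 kN/m over full span:
  M_1 = wx(L-x)/2 = (-12)·3·(4-3)/2 = -18 kN·m
Load 2 — point force P=7 kN at a=2 m (b=L-a=2):
  M_2 = Pa(L-x)/L  [x>a] = 7·2·(4-3)/4 = 7/2 kN·m
Superposition: M = Σ M_i = -29/2 kN·m ≈ -14.500000 kN·m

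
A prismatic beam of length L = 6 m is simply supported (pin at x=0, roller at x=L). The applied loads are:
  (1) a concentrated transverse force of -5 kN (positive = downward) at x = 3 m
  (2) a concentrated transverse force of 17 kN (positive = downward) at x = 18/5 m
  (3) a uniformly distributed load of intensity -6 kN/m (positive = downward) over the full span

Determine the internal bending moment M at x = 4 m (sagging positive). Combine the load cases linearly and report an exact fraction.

Load 1 — point force P=-5 kN at a=3 m (b=L-a=3):
  M_1 = Pa(L-x)/L  [x>a] = (-5)·3·(6-4)/6 = -5 kN·m
Load 2 — point force P=17 kN at a=18/5 m (b=L-a=12/5):
  M_2 = Pa(L-x)/L  [x>a] = 17·(18/5)·(6-4)/6 = 102/5 kN·m
Load 3 — uniform load w=-6 kN/m over full span:
  M_3 = wx(L-x)/2 = (-6)·4·(6-4)/2 = -24 kN·m
Superposition: M = Σ M_i = -43/5 kN·m ≈ -8.600000 kN·m

M(4) = -43/5 kN·m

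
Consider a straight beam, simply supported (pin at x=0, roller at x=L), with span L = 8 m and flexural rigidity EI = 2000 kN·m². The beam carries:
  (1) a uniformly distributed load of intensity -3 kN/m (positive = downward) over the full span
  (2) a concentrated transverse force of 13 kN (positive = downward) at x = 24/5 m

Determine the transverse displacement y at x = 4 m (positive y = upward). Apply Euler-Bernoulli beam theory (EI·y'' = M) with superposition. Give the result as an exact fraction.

y(4) = 682/46875 m

Load 1 — uniform load w=-3 kN/m over full span:
  y_1 = -wx(L³-2Lx²+x³)/(24EI) = -(-3)·4·(8³-2·8·4²+4³)/(24·2000) = 2/25 m
Load 2 — point force P=13 kN at a=24/5 m (b=L-a=16/5):
  y_2 = -Pbx(L²-b²-x²)/(6LEI)  [x≤a] = -13·(16/5)·4·(8²-(16/5)²-4²)/(6·8·2000) = -3068/46875 m
Superposition: y = Σ y_i = 682/46875 m ≈ 0.014549 m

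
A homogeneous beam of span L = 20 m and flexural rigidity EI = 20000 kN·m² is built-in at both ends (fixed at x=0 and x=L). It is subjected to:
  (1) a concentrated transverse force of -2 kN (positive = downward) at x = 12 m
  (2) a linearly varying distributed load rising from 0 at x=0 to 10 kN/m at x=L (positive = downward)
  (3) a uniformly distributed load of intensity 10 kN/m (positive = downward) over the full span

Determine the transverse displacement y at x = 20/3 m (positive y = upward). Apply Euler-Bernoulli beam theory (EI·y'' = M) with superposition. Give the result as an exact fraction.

y(20/3) = -108848/455625 m

Load 1 — point force P=-2 kN at a=12 m (b=L-a=8):
  y_1 = -Pb²x²(3aL-(3a+b)x)/(6L³EI)  [x≤a] = -(-2)·8²·(20/3)²·(3·12·20-(3·12+8)·(20/3))/(6·20³·20000) = 128/50625 m
Load 2 — triangular load w₀=10 kN/m (0→w₀ over full span):
  y_2 = -w₀x²(L-x)²(x+2L)/(120LEI) = -10·(20/3)²·(20-(20/3))²·((20/3)+2·20)/(120·20·20000) = -56/729 m
Load 3 — uniform load w=10 kN/m over full span:
  y_3 = -wx²(L-x)²/(24EI) = -10·(20/3)²·(20-(20/3))²/(24·20000) = -40/243 m
Superposition: y = Σ y_i = -108848/455625 m ≈ -0.238898 m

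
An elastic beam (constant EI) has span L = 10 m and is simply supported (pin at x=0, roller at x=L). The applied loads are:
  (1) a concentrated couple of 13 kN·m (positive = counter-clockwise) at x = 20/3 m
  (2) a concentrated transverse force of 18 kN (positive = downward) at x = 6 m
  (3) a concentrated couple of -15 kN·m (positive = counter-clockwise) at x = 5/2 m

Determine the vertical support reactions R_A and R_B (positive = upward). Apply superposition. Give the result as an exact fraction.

R_A = 7 kN, R_B = 11 kN

Load 1 — applied couple M₀=13 kN·m at a=20/3 m (b=L-a=10/3):
  R_A = M₀/L = 13/10 kN
  R_B = -M₀/L = -13/10 kN
Load 2 — point force P=18 kN at a=6 m (b=L-a=4):
  R_A = Pb/L = 18·4/10 = 36/5 kN
  R_B = Pa/L = 18·6/10 = 54/5 kN
Load 3 — applied couple M₀=-15 kN·m at a=5/2 m (b=L-a=15/2):
  R_A = M₀/L = (-15)/10 = -3/2 kN
  R_B = -M₀/L = -(-15)/10 = 3/2 kN
Superposition: R_A = 7 kN, R_B = 11 kN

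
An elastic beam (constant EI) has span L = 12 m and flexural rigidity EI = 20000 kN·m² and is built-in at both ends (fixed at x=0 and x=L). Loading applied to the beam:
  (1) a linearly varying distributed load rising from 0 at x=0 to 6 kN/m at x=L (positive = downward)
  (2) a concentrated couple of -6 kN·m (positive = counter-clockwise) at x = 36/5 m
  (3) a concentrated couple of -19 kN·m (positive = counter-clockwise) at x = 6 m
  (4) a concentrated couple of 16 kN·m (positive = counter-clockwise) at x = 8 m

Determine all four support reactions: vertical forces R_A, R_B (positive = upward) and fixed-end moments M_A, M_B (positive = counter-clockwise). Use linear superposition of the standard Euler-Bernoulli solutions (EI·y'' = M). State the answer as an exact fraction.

Load 1 — triangular load w₀=6 kN/m (0→w₀ over full span):
  R_A = 3w₀L/20 = 3·6·12/20 = 54/5 kN
  M_A = w₀L²/30 = 6·12²/30 = 144/5 kN·m
  R_B = 7w₀L/20 = 7·6·12/20 = 126/5 kN
  M_B = -w₀L²/20 = -6·12²/20 = -216/5 kN·m
Load 2 — applied couple M₀=-6 kN·m at a=36/5 m (b=L-a=24/5):
  R_A = 6M₀ab/L³ = 6·(-6)·(36/5)·(24/5)/12³ = -18/25 kN
  M_A = M₀b(2a-b)/L² = (-6)·(24/5)·(2·(36/5)-(24/5))/12² = -48/25 kN·m
  R_B = -6M₀ab/L³ = -6·(-6)·(36/5)·(24/5)/12³ = 18/25 kN
  M_B = M₀a(2b-a)/L² = (-6)·(36/5)·(2·(24/5)-(36/5))/12² = -18/25 kN·m
Load 3 — applied couple M₀=-19 kN·m at a=6 m (b=L-a=6):
  R_A = 6M₀ab/L³ = 6·(-19)·6·6/12³ = -19/8 kN
  M_A = M₀b(2a-b)/L² = (-19)·6·(2·6-6)/12² = -19/4 kN·m
  R_B = -6M₀ab/L³ = -6·(-19)·6·6/12³ = 19/8 kN
  M_B = M₀a(2b-a)/L² = (-19)·6·(2·6-6)/12² = -19/4 kN·m
Load 4 — applied couple M₀=16 kN·m at a=8 m (b=L-a=4):
  R_A = 6M₀ab/L³ = 6·16·8·4/12³ = 16/9 kN
  M_A = M₀b(2a-b)/L² = 16·4·(2·8-4)/12² = 16/3 kN·m
  R_B = -6M₀ab/L³ = -6·16·8·4/12³ = -16/9 kN
  M_B = M₀a(2b-a)/L² = 16·8·(2·4-8)/12² = 0 kN·m
Superposition: R_A = 17069/1800 kN, M_A = 8239/300 kN·m, R_B = 47731/1800 kN, M_B = -4867/100 kN·m

R_A = 17069/1800 kN, M_A = 8239/300 kN·m, R_B = 47731/1800 kN, M_B = -4867/100 kN·m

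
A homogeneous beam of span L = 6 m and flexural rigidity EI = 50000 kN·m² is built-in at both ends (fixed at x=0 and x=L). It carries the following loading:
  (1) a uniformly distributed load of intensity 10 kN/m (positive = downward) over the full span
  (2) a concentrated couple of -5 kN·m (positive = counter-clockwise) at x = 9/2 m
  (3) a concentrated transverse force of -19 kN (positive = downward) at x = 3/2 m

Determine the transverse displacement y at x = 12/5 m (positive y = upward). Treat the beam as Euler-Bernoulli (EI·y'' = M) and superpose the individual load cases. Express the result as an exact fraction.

Load 1 — uniform load w=10 kN/m over full span:
  y_1 = -wx²(L-x)²/(24EI) = -10·(12/5)²·(6-(12/5))²/(24·50000) = -243/390625 m
Load 2 — applied couple M₀=-5 kN·m at a=9/2 m (b=L-a=3/2):
  y_2 = (R_Ax³/6 - M_Ax²/2)/EI  [x≤a] with R_A=-15/16, M_A=-25/16 = ((-15/16)·(12/5)³/6 - (-25/16)·(12/5)²/2)/50000 = 117/2500000 m
Load 3 — point force P=-19 kN at a=3/2 m (b=L-a=9/2):
  y_3 = -Pa²(L-x)²(3bL-(3b+a)(L-x))/(6L³EI)  [x>a] = -(-19)·(3/2)²·(6-(12/5))²·(3·(9/2)·6-(3·(9/2)+(3/2))·(6-(12/5)))/(6·6³·50000) = 4617/20000000 m
Superposition: y = Σ y_i = -34443/100000000 m ≈ -0.000344 m

y(12/5) = -34443/100000000 m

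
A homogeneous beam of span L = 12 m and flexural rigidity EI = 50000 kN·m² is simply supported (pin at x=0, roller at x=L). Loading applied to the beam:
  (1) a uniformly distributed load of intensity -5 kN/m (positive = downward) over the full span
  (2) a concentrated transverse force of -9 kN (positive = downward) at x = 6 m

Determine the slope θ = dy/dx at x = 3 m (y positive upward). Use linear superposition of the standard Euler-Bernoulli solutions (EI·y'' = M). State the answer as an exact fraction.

θ(3) = 1233/200000 rad

Load 1 — uniform load w=-5 kN/m over full span:
  θ_1 = -w(L³-6Lx²+4x³)/(24EI) = -(-5)·(12³-6·12·3²+4·3³)/(24·50000) = 99/20000 rad
Load 2 — point force P=-9 kN at a=6 m (b=L-a=6):
  θ_2 = -Pb(L²-b²-3x²)/(6LEI)  [x≤a] = -(-9)·6·(12²-6²-3·3²)/(6·12·50000) = 243/200000 rad
Superposition: θ = Σ θ_i = 1233/200000 rad ≈ 0.006165 rad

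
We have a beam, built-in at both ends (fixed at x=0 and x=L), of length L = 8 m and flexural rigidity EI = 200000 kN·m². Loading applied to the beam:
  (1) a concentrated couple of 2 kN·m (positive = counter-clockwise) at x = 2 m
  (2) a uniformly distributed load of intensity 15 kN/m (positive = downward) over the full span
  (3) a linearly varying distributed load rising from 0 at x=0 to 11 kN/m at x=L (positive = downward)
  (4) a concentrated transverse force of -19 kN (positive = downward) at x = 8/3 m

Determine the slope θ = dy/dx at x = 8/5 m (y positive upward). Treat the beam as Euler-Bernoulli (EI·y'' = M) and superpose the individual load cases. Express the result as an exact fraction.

θ(8/5) = -133927/421875000 rad

Load 1 — applied couple M₀=2 kN·m at a=2 m (b=L-a=6):
  θ_1 = (R_Ax²/2 - M_Ax)/EI  [x≤a] with R_A=9/32, M_A=-3/8 = ((9/32)·(8/5)²/2 - (-3/8)·(8/5))/200000 = 3/625000 rad
Load 2 — uniform load w=15 kN/m over full span:
  θ_2 = -wx(L-x)(L-2x)/(12EI) = -15·(8/5)·(8-(8/5))·(8-2·(8/5))/(12·200000) = -24/78125 rad
Load 3 — triangular load w₀=11 kN/m (0→w₀ over full span):
  θ_3 = -w₀(2x(L-x)(L-2x)(x+2L)+x²(L-x)²)/(120LEI) = -11·(2·(8/5)·(8-(8/5))·(8-2·(8/5))·((8/5)+2·8)+(8/5)²·(8-(8/5))²)/(120·8·200000) = -616/5859375 rad
Load 4 — point force P=-19 kN at a=8/3 m (b=L-a=16/3):
  θ_4 = -Pb²x(2aL-(3a+b)x)/(2L³EI)  [x≤a] = -(-19)·(16/3)²·(8/5)·(2·(8/3)·8-(3·(8/3)+(16/3))·(8/5))/(2·8³·200000) = 38/421875 rad
Superposition: θ = Σ θ_i = -133927/421875000 rad ≈ -0.000317 rad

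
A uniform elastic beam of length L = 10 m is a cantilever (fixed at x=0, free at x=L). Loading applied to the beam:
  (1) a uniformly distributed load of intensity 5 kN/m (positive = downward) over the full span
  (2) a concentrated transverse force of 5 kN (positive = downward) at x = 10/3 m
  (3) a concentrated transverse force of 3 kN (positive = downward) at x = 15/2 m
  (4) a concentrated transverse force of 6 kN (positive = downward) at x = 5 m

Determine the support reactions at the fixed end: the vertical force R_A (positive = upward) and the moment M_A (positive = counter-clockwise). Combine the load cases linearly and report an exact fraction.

R_A = 64 kN, M_A = 1915/6 kN·m

Load 1 — uniform load w=5 kN/m over full span:
  R_A = wL = 5·10 = 50 kN
  M_A = wL²/2 = 5·10²/2 = 250 kN·m
Load 2 — point force P=5 kN at a=10/3 m (b=L-a=20/3):
  R_A = P = 5 kN
  M_A = Pa = 5·(10/3) = 50/3 kN·m
Load 3 — point force P=3 kN at a=15/2 m (b=L-a=5/2):
  R_A = P = 3 kN
  M_A = Pa = 3·(15/2) = 45/2 kN·m
Load 4 — point force P=6 kN at a=5 m (b=L-a=5):
  R_A = P = 6 kN
  M_A = Pa = 6·5 = 30 kN·m
Superposition: R_A = 64 kN, M_A = 1915/6 kN·m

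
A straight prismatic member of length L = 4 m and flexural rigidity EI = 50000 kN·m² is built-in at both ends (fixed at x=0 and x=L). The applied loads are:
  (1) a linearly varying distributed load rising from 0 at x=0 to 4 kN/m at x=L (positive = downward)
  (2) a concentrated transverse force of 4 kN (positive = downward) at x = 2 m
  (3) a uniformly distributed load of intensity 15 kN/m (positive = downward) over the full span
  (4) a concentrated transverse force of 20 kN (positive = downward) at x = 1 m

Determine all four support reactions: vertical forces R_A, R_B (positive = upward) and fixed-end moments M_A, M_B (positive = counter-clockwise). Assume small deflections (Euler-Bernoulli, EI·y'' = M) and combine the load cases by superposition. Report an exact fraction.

R_A = 2051/40 kN, M_A = 2123/60 kN·m, R_B = 1629/40 kN, M_B = -579/20 kN·m

Load 1 — triangular load w₀=4 kN/m (0→w₀ over full span):
  R_A = 3w₀L/20 = 3·4·4/20 = 12/5 kN
  M_A = w₀L²/30 = 4·4²/30 = 32/15 kN·m
  R_B = 7w₀L/20 = 7·4·4/20 = 28/5 kN
  M_B = -w₀L²/20 = -4·4²/20 = -16/5 kN·m
Load 2 — point force P=4 kN at a=2 m (b=L-a=2):
  R_A = Pb²(3a+b)/L³ = 4·2²·(3·2+2)/4³ = 2 kN
  M_A = Pab²/L² = 4·2·2²/4² = 2 kN·m
  R_B = Pa²(a+3b)/L³ = 4·2²·(2+3·2)/4³ = 2 kN
  M_B = -Pa²b/L² = -4·2²·2/4² = -2 kN·m
Load 3 — uniform load w=15 kN/m over full span:
  R_A = wL/2 = 15·4/2 = 30 kN
  M_A = wL²/12 = 15·4²/12 = 20 kN·m
  R_B = wL/2 = 15·4/2 = 30 kN
  M_B = -wL²/12 = -15·4²/12 = -20 kN·m
Load 4 — point force P=20 kN at a=1 m (b=L-a=3):
  R_A = Pb²(3a+b)/L³ = 20·3²·(3·1+3)/4³ = 135/8 kN
  M_A = Pab²/L² = 20·1·3²/4² = 45/4 kN·m
  R_B = Pa²(a+3b)/L³ = 20·1²·(1+3·3)/4³ = 25/8 kN
  M_B = -Pa²b/L² = -20·1²·3/4² = -15/4 kN·m
Superposition: R_A = 2051/40 kN, M_A = 2123/60 kN·m, R_B = 1629/40 kN, M_B = -579/20 kN·m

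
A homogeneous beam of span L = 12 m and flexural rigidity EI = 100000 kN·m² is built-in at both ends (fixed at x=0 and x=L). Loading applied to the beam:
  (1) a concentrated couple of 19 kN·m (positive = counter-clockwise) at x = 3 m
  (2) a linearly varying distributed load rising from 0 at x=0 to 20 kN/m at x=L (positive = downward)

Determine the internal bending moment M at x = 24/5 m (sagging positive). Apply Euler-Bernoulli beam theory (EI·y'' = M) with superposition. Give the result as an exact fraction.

M(24/5) = 15677/400 kN·m

Load 1 — applied couple M₀=19 kN·m at a=3 m (b=L-a=9):
  M_1 = R_Ax - M_A - M₀  [x>a] with R_A=57/32, M_A=-57/16 = (57/32)·(24/5) - (-57/16) - 19 = -551/80 kN·m
Load 2 — triangular load w₀=20 kN/m (0→w₀ over full span):
  M_2 = 3w₀Lx/20 - w₀L²/30 - w₀x³/(6L) = 3·20·12·(24/5)/20 - 20·12²/30 - 20·(24/5)³/(6·12) = 1152/25 kN·m
Superposition: M = Σ M_i = 15677/400 kN·m ≈ 39.192500 kN·m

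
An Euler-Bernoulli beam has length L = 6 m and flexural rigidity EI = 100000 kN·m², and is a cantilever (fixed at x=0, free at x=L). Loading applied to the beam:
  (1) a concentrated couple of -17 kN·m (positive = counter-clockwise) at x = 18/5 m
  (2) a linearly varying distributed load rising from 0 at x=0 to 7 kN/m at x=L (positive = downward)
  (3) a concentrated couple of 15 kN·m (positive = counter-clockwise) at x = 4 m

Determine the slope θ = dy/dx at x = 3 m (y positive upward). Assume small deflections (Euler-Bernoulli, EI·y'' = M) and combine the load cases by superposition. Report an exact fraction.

θ(3) = -2679/1600000 rad

Load 1 — applied couple M₀=-17 kN·m at a=18/5 m (b=L-a=12/5):
  θ_1 = M₀x/EI  [x≤a] = (-17)·3/100000 = -51/100000 rad
Load 2 — triangular load w₀=7 kN/m (0→w₀ over full span):
  θ_2 = (w₀Lx²/4-w₀L²x/3-w₀x⁴/(24L))/EI = (7·6·3²/4-7·6²·3/3-7·3⁴/(24·6))/100000 = -2583/1600000 rad
Load 3 — applied couple M₀=15 kN·m at a=4 m (b=L-a=2):
  θ_3 = M₀x/EI  [x≤a] = 15·3/100000 = 9/20000 rad
Superposition: θ = Σ θ_i = -2679/1600000 rad ≈ -0.001674 rad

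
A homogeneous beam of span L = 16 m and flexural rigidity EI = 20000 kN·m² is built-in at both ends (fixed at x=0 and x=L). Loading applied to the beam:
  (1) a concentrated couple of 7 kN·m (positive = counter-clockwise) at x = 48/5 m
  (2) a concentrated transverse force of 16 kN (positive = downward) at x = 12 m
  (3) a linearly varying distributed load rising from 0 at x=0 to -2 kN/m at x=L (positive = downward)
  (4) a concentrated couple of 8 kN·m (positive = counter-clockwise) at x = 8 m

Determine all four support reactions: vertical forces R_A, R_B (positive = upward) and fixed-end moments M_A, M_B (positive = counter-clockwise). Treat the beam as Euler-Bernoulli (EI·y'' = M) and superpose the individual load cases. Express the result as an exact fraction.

Load 1 — applied couple M₀=7 kN·m at a=48/5 m (b=L-a=32/5):
  R_A = 6M₀ab/L³ = 6·7·(48/5)·(32/5)/16³ = 63/100 kN
  M_A = M₀b(2a-b)/L² = 7·(32/5)·(2·(48/5)-(32/5))/16² = 56/25 kN·m
  R_B = -6M₀ab/L³ = -6·7·(48/5)·(32/5)/16³ = -63/100 kN
  M_B = M₀a(2b-a)/L² = 7·(48/5)·(2·(32/5)-(48/5))/16² = 21/25 kN·m
Load 2 — point force P=16 kN at a=12 m (b=L-a=4):
  R_A = Pb²(3a+b)/L³ = 16·4²·(3·12+4)/16³ = 5/2 kN
  M_A = Pab²/L² = 16·12·4²/16² = 12 kN·m
  R_B = Pa²(a+3b)/L³ = 16·12²·(12+3·4)/16³ = 27/2 kN
  M_B = -Pa²b/L² = -16·12²·4/16² = -36 kN·m
Load 3 — triangular load w₀=-2 kN/m (0→w₀ over full span):
  R_A = 3w₀L/20 = 3·(-2)·16/20 = -24/5 kN
  M_A = w₀L²/30 = (-2)·16²/30 = -256/15 kN·m
  R_B = 7w₀L/20 = 7·(-2)·16/20 = -56/5 kN
  M_B = -w₀L²/20 = -(-2)·16²/20 = 128/5 kN·m
Load 4 — applied couple M₀=8 kN·m at a=8 m (b=L-a=8):
  R_A = 6M₀ab/L³ = 6·8·8·8/16³ = 3/4 kN
  M_A = M₀b(2a-b)/L² = 8·8·(2·8-8)/16² = 2 kN·m
  R_B = -6M₀ab/L³ = -6·8·8·8/16³ = -3/4 kN
  M_B = M₀a(2b-a)/L² = 8·8·(2·8-8)/16² = 2 kN·m
Superposition: R_A = -23/25 kN, M_A = -62/75 kN·m, R_B = 23/25 kN, M_B = -189/25 kN·m

R_A = -23/25 kN, M_A = -62/75 kN·m, R_B = 23/25 kN, M_B = -189/25 kN·m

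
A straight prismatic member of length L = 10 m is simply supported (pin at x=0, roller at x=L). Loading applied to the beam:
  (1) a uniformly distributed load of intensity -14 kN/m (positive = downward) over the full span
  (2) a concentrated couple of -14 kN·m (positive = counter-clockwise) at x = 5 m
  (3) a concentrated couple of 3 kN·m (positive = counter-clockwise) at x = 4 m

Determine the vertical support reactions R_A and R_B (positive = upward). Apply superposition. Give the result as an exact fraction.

Load 1 — uniform load w=-14 kN/m over full span:
  R_A = wL/2 = (-14)·10/2 = -70 kN
  R_B = wL/2 = (-14)·10/2 = -70 kN
Load 2 — applied couple M₀=-14 kN·m at a=5 m (b=L-a=5):
  R_A = M₀/L = (-14)/10 = -7/5 kN
  R_B = -M₀/L = -(-14)/10 = 7/5 kN
Load 3 — applied couple M₀=3 kN·m at a=4 m (b=L-a=6):
  R_A = M₀/L = 3/10 kN
  R_B = -M₀/L = -3/10 kN
Superposition: R_A = -711/10 kN, R_B = -689/10 kN

R_A = -711/10 kN, R_B = -689/10 kN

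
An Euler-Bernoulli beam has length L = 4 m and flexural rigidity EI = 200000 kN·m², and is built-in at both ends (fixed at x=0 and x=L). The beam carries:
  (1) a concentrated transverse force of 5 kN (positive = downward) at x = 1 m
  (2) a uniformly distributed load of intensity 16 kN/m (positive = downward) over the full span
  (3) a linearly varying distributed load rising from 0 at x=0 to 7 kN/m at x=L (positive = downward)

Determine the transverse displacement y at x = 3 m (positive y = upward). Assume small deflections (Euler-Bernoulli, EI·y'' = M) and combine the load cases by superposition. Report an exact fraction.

y(3) = -7471/192000000 m

Load 1 — point force P=5 kN at a=1 m (b=L-a=3):
  y_1 = -Pa²(L-x)²(3bL-(3b+a)(L-x))/(6L³EI)  [x>a] = -5·1²·(4-3)²·(3·3·4-(3·3+1)·(4-3))/(6·4³·200000) = -13/7680000 m
Load 2 — uniform load w=16 kN/m over full span:
  y_2 = -wx²(L-x)²/(24EI) = -16·3²·(4-3)²/(24·200000) = -3/100000 m
Load 3 — triangular load w₀=7 kN/m (0→w₀ over full span):
  y_3 = -w₀x²(L-x)²(x+2L)/(120LEI) = -7·3²·(4-3)²·(3+2·4)/(120·4·200000) = -231/32000000 m
Superposition: y = Σ y_i = -7471/192000000 m ≈ -0.000039 m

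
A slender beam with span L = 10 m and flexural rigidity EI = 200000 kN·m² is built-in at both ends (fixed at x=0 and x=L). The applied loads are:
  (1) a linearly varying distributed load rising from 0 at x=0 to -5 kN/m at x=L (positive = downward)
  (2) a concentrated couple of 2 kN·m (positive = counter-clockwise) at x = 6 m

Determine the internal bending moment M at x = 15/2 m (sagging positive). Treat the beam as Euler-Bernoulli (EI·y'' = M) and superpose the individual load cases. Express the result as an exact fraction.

Load 1 — triangular load w₀=-5 kN/m (0→w₀ over full span):
  M_1 = 3w₀Lx/20 - w₀L²/30 - w₀x³/(6L) = 3·(-5)·10·(15/2)/20 - (-5)·10²/30 - (-5)·(15/2)³/(6·10) = -425/96 kN·m
Load 2 — applied couple M₀=2 kN·m at a=6 m (b=L-a=4):
  M_2 = R_Ax - M_A - M₀  [x>a] with R_A=36/125, M_A=16/25 = (36/125)·(15/2) - (16/25) - 2 = -12/25 kN·m
Superposition: M = Σ M_i = -11777/2400 kN·m ≈ -4.907083 kN·m

M(15/2) = -11777/2400 kN·m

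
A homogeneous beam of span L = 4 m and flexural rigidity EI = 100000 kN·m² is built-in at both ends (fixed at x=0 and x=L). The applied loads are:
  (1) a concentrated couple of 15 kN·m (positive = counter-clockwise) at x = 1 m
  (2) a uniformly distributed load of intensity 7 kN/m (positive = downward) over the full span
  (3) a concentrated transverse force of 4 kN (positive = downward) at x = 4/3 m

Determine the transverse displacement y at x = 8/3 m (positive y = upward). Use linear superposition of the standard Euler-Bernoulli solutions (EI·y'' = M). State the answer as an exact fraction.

Load 1 — applied couple M₀=15 kN·m at a=1 m (b=L-a=3):
  y_1 = (R_Ax³/6 - M_Ax²/2 - M₀(x-a)²/2)/EI  [x>a] with R_A=135/32, M_A=-45/16 = ((135/32)·(8/3)³/6 - (-45/16)·(8/3)²/2 - 15·((8/3)-1)²/2)/100000 = 1/40000 m
Load 2 — uniform load w=7 kN/m over full span:
  y_2 = -wx²(L-x)²/(24EI) = -7·(8/3)²·(4-(8/3))²/(24·100000) = -28/759375 m
Load 3 — point force P=4 kN at a=4/3 m (b=L-a=8/3):
  y_3 = -Pa²(L-x)²(3bL-(3b+a)(L-x))/(6L³EI)  [x>a] = -4·(4/3)²·(4-(8/3))²·(3·(8/3)·4-(3·(8/3)+(4/3))·(4-(8/3)))/(6·4³·100000) = -44/6834375 m
Superposition: y = Σ y_i = -8009/437400000 m ≈ -0.000018 m

y(8/3) = -8009/437400000 m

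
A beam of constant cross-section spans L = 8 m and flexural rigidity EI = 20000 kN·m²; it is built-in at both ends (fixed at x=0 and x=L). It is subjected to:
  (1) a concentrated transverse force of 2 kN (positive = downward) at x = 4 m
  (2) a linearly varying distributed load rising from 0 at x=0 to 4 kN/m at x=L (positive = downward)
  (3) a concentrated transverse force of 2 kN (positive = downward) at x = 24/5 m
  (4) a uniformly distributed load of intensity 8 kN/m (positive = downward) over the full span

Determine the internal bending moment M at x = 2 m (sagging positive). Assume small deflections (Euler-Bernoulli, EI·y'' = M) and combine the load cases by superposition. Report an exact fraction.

M(2) = 2102/375 kN·m

Load 1 — point force P=2 kN at a=4 m (b=L-a=4):
  M_1 = Pb²(3a+b)x/L³ - Pab²/L²  [x≤a] = 2·4²·(3·4+4)·2/8³ - 2·4·4²/8² = 0 kN·m
Load 2 — triangular load w₀=4 kN/m (0→w₀ over full span):
  M_2 = 3w₀Lx/20 - w₀L²/30 - w₀x³/(6L) = 3·4·8·2/20 - 4·8²/30 - 4·2³/(6·8) = 2/5 kN·m
Load 3 — point force P=2 kN at a=24/5 m (b=L-a=16/5):
  M_3 = Pb²(3a+b)x/L³ - Pab²/L²  [x≤a] = 2·(16/5)²·(3·(24/5)+(16/5))·2/8³ - 2·(24/5)·(16/5)²/8² = -16/125 kN·m
Load 4 — uniform load w=8 kN/m over full span:
  M_4 = wLx/2 - wL²/12 - wx²/2 = 8·8·2/2 - 8·8²/12 - 8·2²/2 = 16/3 kN·m
Superposition: M = Σ M_i = 2102/375 kN·m ≈ 5.605333 kN·m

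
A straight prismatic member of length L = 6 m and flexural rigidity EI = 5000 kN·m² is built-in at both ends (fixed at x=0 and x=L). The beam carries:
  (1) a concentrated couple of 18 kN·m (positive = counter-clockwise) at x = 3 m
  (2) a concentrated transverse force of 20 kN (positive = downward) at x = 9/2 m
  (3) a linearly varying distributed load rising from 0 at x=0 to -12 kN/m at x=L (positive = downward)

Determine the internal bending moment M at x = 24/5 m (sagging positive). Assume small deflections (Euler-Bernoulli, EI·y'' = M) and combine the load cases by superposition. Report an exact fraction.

Load 1 — applied couple M₀=18 kN·m at a=3 m (b=L-a=3):
  M_1 = R_Ax - M_A - M₀  [x>a] with R_A=9/2, M_A=9/2 = (9/2)·(24/5) - (9/2) - 18 = -9/10 kN·m
Load 2 — point force P=20 kN at a=9/2 m (b=L-a=3/2):
  M_2 = Pa²(a+3b)(L-x)/L³ - Pa²b/L²  [x>a] = 20·(9/2)²·((9/2)+3·(3/2))·(6-(24/5))/6³ - 20·(9/2)²·(3/2)/6² = 27/8 kN·m
Load 3 — triangular load w₀=-12 kN/m (0→w₀ over full span):
  M_3 = 3w₀Lx/20 - w₀L²/30 - w₀x³/(6L) = 3·(-12)·6·(24/5)/20 - (-12)·6²/30 - (-12)·(24/5)³/(6·6) = -72/125 kN·m
Superposition: M = Σ M_i = 1899/1000 kN·m ≈ 1.899000 kN·m

M(24/5) = 1899/1000 kN·m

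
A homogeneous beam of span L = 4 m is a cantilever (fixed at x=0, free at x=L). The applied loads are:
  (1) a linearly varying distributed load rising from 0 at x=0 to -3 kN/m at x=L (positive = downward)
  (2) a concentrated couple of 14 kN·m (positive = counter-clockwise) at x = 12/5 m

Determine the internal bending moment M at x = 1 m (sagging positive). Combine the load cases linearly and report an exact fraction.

Load 1 — triangular load w₀=-3 kN/m (0→w₀ over full span):
  M_1 = w₀Lx/2 - w₀L²/3 - w₀x³/(6L) = (-3)·4·1/2 - (-3)·4²/3 - (-3)·1³/(6·4) = 81/8 kN·m
Load 2 — applied couple M₀=14 kN·m at a=12/5 m (b=L-a=8/5):
  M_2 = M₀  [x≤a] = 14 = 14 kN·m
Superposition: M = Σ M_i = 193/8 kN·m ≈ 24.125000 kN·m

M(1) = 193/8 kN·m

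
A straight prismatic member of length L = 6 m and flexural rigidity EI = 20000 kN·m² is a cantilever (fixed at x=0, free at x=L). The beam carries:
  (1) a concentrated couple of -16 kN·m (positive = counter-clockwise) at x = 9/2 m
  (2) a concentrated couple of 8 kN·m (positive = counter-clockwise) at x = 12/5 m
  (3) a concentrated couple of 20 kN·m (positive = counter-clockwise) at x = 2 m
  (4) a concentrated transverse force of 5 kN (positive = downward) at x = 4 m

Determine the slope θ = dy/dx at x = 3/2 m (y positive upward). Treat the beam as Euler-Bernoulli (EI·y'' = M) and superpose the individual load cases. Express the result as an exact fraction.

Load 1 — applied couple M₀=-16 kN·m at a=9/2 m (b=L-a=3/2):
  θ_1 = M₀x/EI  [x≤a] = (-16)·(3/2)/20000 = -3/2500 rad
Load 2 — applied couple M₀=8 kN·m at a=12/5 m (b=L-a=18/5):
  θ_2 = M₀x/EI  [x≤a] = 8·(3/2)/20000 = 3/5000 rad
Load 3 — applied couple M₀=20 kN·m at a=2 m (b=L-a=4):
  θ_3 = M₀x/EI  [x≤a] = 20·(3/2)/20000 = 3/2000 rad
Load 4 — point force P=5 kN at a=4 m (b=L-a=2):
  θ_4 = -Px(2a-x)/(2EI)  [x≤a] = -5·(3/2)·(2·4-(3/2))/(2·20000) = -39/32000 rad
Superposition: θ = Σ θ_i = -51/160000 rad ≈ -0.000319 rad

θ(3/2) = -51/160000 rad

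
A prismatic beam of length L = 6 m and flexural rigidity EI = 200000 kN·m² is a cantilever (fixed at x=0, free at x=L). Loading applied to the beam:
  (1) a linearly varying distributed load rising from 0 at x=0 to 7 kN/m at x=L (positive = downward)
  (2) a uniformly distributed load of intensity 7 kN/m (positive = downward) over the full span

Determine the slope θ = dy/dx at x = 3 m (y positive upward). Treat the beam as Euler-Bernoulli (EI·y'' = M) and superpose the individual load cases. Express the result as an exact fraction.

Load 1 — triangular load w₀=7 kN/m (0→w₀ over full span):
  θ_1 = (w₀Lx²/4-w₀L²x/3-w₀x⁴/(24L))/EI = (7·6·3²/4-7·6²·3/3-7·3⁴/(24·6))/200000 = -2583/3200000 rad
Load 2 — uniform load w=7 kN/m over full span:
  θ_2 = -wx(x²-3Lx+3L²)/(6EI) = -7·3·(3²-3·6·3+3·6²)/(6·200000) = -441/400000 rad
Superposition: θ = Σ θ_i = -6111/3200000 rad ≈ -0.001910 rad

θ(3) = -6111/3200000 rad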